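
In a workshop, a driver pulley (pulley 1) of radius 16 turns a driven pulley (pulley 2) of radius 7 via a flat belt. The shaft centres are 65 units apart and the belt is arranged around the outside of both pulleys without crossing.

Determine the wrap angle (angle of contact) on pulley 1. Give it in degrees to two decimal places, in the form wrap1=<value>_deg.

open belt: β = asin((r2−r1)/C) = asin(-9/65) = -7.9588°
wrap1 = π − 2β = 195.9177°
wrap2 = π + 2β = 164.0823°

wrap1=195.92_deg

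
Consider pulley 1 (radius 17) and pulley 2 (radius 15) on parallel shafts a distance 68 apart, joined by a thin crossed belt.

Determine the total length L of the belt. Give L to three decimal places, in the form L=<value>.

crossed belt: β = asin((r1+r2)/C) = asin(32/68) = 28.0725°
wrap1 = wrap2 = π + 2β = 236.1450°
tangent length = C·cosβ = 60.0000
L = (r1+r2)·wrap + 2·C·cosβ = 32·4.1215 + 2·60.0000 = 251.8882

L=251.888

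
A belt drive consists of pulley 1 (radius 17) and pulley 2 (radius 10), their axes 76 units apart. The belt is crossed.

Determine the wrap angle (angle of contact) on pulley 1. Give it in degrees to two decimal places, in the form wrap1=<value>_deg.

crossed belt: β = asin((r1+r2)/C) = asin(27/76) = 20.8096°
wrap1 = wrap2 = π + 2β = 221.6191°

wrap1=221.62_deg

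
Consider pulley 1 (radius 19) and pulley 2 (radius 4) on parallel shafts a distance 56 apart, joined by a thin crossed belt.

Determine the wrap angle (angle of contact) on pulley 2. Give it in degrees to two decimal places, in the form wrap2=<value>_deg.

crossed belt: β = asin((r1+r2)/C) = asin(23/56) = 24.2497°
wrap1 = wrap2 = π + 2β = 228.4994°

wrap2=228.50_deg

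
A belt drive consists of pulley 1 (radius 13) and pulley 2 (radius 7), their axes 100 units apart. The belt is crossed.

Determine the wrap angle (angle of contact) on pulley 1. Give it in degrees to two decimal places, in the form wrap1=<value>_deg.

crossed belt: β = asin((r1+r2)/C) = asin(20/100) = 11.5370°
wrap1 = wrap2 = π + 2β = 203.0739°

wrap1=203.07_deg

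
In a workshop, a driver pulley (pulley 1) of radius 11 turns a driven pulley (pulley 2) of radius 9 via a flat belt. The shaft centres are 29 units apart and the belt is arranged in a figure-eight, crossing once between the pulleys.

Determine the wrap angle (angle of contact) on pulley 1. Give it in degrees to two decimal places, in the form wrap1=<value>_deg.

wrap1=267.21_deg

crossed belt: β = asin((r1+r2)/C) = asin(20/29) = 43.6028°
wrap1 = wrap2 = π + 2β = 267.2056°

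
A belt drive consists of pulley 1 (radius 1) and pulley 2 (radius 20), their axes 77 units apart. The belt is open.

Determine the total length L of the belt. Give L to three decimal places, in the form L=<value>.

L=224.686

open belt: β = asin((r2−r1)/C) = asin(19/77) = 14.2855°
wrap1 = π − 2β = 151.4291°
wrap2 = π + 2β = 208.5709°
tangent length = C·cosβ = 74.6190
L = r1·wrap1 + r2·wrap2 + 2·C·cosβ = 1·2.6429 + 20·3.6402 + 2·74.6190 = 224.6860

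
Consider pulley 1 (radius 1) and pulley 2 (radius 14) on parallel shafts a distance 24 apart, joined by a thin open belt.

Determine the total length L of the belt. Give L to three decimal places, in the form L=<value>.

open belt: β = asin((r2−r1)/C) = asin(13/24) = 32.7972°
wrap1 = π − 2β = 114.4057°
wrap2 = π + 2β = 245.5943°
tangent length = C·cosβ = 20.1742
L = r1·wrap1 + r2·wrap2 + 2·C·cosβ = 1·1.9968 + 14·4.2864 + 2·20.1742 = 102.3553

L=102.355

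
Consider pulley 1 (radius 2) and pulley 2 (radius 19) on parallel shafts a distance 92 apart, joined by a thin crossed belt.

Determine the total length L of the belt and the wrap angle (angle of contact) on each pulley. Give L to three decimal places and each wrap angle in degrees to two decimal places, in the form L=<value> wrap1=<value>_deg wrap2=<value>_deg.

crossed belt: β = asin((r1+r2)/C) = asin(21/92) = 13.1947°
wrap1 = wrap2 = π + 2β = 206.3894°
tangent length = C·cosβ = 89.5712
L = (r1+r2)·wrap + 2·C·cosβ = 21·3.6022 + 2·89.5712 = 254.7881

L=254.788 wrap1=206.39_deg wrap2=206.39_deg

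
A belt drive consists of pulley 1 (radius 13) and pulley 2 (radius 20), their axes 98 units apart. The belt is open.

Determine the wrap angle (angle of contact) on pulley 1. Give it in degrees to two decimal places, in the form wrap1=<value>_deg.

wrap1=171.81_deg

open belt: β = asin((r2−r1)/C) = asin(7/98) = 4.0960°
wrap1 = π − 2β = 171.8079°
wrap2 = π + 2β = 188.1921°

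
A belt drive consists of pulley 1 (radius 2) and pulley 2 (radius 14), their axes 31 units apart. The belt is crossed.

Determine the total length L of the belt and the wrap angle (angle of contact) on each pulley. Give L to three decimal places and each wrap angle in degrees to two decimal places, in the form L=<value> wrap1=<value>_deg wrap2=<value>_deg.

crossed belt: β = asin((r1+r2)/C) = asin(16/31) = 31.0730°
wrap1 = wrap2 = π + 2β = 242.1459°
tangent length = C·cosβ = 26.5518
L = (r1+r2)·wrap + 2·C·cosβ = 16·4.2262 + 2·26.5518 = 120.7236

L=120.724 wrap1=242.15_deg wrap2=242.15_deg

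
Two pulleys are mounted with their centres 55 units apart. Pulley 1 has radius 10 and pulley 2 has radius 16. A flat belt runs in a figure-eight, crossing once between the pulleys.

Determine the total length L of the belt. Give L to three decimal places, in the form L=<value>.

L=204.218

crossed belt: β = asin((r1+r2)/C) = asin(26/55) = 28.2115°
wrap1 = wrap2 = π + 2β = 236.4230°
tangent length = C·cosβ = 48.4665
L = (r1+r2)·wrap + 2·C·cosβ = 26·4.1264 + 2·48.4665 = 204.2183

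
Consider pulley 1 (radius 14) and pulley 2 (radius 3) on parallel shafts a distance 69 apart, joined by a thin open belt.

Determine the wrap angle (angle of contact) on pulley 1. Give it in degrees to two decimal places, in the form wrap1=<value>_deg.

open belt: β = asin((r2−r1)/C) = asin(-11/69) = -9.1732°
wrap1 = π − 2β = 198.3465°
wrap2 = π + 2β = 161.6535°

wrap1=198.35_deg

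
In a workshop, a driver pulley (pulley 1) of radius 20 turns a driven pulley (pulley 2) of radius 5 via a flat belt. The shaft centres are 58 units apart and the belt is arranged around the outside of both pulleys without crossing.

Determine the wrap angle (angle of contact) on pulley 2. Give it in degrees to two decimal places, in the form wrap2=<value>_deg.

wrap2=150.02_deg

open belt: β = asin((r2−r1)/C) = asin(-15/58) = -14.9882°
wrap1 = π − 2β = 209.9765°
wrap2 = π + 2β = 150.0235°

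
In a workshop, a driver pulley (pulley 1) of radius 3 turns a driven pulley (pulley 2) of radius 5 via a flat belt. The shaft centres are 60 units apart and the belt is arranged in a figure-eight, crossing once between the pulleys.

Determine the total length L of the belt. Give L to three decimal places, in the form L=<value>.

crossed belt: β = asin((r1+r2)/C) = asin(8/60) = 7.6623°
wrap1 = wrap2 = π + 2β = 195.3245°
tangent length = C·cosβ = 59.4643
L = (r1+r2)·wrap + 2·C·cosβ = 8·3.4091 + 2·59.4643 = 146.2010

L=146.201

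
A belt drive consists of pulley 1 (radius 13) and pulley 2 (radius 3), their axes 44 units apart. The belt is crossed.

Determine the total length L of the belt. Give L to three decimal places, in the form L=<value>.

L=144.150

crossed belt: β = asin((r1+r2)/C) = asin(16/44) = 21.3237°
wrap1 = wrap2 = π + 2β = 222.6474°
tangent length = C·cosβ = 40.9878
L = (r1+r2)·wrap + 2·C·cosβ = 16·3.8859 + 2·40.9878 = 144.1505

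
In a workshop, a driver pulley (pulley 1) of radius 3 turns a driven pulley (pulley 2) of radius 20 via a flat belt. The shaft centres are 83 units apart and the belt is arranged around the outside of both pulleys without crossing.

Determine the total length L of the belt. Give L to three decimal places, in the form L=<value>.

open belt: β = asin((r2−r1)/C) = asin(17/83) = 11.8189°
wrap1 = π − 2β = 156.3622°
wrap2 = π + 2β = 203.6378°
tangent length = C·cosβ = 81.2404
L = r1·wrap1 + r2·wrap2 + 2·C·cosβ = 3·2.7290 + 20·3.5542 + 2·81.2404 = 241.7509

L=241.751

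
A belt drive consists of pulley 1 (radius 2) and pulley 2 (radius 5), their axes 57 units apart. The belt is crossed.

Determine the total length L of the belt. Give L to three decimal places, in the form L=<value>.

crossed belt: β = asin((r1+r2)/C) = asin(7/57) = 7.0541°
wrap1 = wrap2 = π + 2β = 194.1083°
tangent length = C·cosβ = 56.5685
L = (r1+r2)·wrap + 2·C·cosβ = 7·3.3878 + 2·56.5685 = 136.8519

L=136.852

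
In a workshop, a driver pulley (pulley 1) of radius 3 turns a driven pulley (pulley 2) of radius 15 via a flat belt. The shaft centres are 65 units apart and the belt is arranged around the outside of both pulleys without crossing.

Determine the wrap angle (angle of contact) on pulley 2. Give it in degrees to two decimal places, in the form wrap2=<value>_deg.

open belt: β = asin((r2−r1)/C) = asin(12/65) = 10.6387°
wrap1 = π − 2β = 158.7226°
wrap2 = π + 2β = 201.2774°

wrap2=201.28_deg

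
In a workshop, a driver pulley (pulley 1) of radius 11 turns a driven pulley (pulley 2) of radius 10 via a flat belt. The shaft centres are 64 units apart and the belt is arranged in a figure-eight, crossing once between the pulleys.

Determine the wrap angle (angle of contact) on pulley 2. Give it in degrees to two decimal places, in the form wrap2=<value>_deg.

crossed belt: β = asin((r1+r2)/C) = asin(21/64) = 19.1550°
wrap1 = wrap2 = π + 2β = 218.3100°

wrap2=218.31_deg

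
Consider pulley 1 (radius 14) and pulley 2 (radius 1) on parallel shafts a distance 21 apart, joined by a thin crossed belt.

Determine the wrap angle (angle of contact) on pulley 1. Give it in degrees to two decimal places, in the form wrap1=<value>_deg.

crossed belt: β = asin((r1+r2)/C) = asin(15/21) = 45.5847°
wrap1 = wrap2 = π + 2β = 271.1694°

wrap1=271.17_deg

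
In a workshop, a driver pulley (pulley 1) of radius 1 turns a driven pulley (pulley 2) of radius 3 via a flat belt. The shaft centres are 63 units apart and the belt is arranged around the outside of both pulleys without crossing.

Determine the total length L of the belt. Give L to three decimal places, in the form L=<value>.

open belt: β = asin((r2−r1)/C) = asin(2/63) = 1.8192°
wrap1 = π − 2β = 176.3616°
wrap2 = π + 2β = 183.6384°
tangent length = C·cosβ = 62.9682
L = r1·wrap1 + r2·wrap2 + 2·C·cosβ = 1·3.0781 + 3·3.2051 + 2·62.9682 = 138.6299

L=138.630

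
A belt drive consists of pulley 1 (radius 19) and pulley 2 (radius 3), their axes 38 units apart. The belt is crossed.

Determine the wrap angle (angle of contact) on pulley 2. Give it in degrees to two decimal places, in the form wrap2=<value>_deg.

wrap2=250.75_deg

crossed belt: β = asin((r1+r2)/C) = asin(22/38) = 35.3765°
wrap1 = wrap2 = π + 2β = 250.7531°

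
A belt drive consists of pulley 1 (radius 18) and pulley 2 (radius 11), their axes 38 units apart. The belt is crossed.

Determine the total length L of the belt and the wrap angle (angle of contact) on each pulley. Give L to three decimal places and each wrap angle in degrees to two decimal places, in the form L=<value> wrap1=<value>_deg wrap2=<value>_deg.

crossed belt: β = asin((r1+r2)/C) = asin(29/38) = 49.7434°
wrap1 = wrap2 = π + 2β = 279.4868°
tangent length = C·cosβ = 24.5561
L = (r1+r2)·wrap + 2·C·cosβ = 29·4.8780 + 2·24.5561 = 190.5731

L=190.573 wrap1=279.49_deg wrap2=279.49_deg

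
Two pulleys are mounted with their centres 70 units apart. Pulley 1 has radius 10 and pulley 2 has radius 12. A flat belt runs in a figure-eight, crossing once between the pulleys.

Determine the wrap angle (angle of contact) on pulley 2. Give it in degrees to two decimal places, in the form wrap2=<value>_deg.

crossed belt: β = asin((r1+r2)/C) = asin(22/70) = 18.3177°
wrap1 = wrap2 = π + 2β = 216.6354°

wrap2=216.64_deg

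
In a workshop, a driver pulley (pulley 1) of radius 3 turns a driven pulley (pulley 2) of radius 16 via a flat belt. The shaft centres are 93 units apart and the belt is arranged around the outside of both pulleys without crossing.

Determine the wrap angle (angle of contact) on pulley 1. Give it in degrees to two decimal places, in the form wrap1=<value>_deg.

open belt: β = asin((r2−r1)/C) = asin(13/93) = 8.0354°
wrap1 = π − 2β = 163.9292°
wrap2 = π + 2β = 196.0708°

wrap1=163.93_deg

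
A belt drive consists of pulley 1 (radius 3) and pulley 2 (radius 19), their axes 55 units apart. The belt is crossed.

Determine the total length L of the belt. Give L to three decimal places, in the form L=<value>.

L=188.038

crossed belt: β = asin((r1+r2)/C) = asin(22/55) = 23.5782°
wrap1 = wrap2 = π + 2β = 227.1564°
tangent length = C·cosβ = 50.4083
L = (r1+r2)·wrap + 2·C·cosβ = 22·3.9646 + 2·50.4083 = 188.0384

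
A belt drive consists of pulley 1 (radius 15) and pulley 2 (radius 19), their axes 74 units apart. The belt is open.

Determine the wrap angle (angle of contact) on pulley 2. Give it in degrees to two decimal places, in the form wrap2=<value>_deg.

open belt: β = asin((r2−r1)/C) = asin(4/74) = 3.0986°
wrap1 = π − 2β = 173.8028°
wrap2 = π + 2β = 186.1972°

wrap2=186.20_deg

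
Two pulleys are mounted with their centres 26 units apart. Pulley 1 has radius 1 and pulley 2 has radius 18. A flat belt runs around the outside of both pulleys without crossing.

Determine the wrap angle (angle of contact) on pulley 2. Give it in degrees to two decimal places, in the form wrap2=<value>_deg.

wrap2=261.66_deg

open belt: β = asin((r2−r1)/C) = asin(17/26) = 40.8322°
wrap1 = π − 2β = 98.3356°
wrap2 = π + 2β = 261.6644°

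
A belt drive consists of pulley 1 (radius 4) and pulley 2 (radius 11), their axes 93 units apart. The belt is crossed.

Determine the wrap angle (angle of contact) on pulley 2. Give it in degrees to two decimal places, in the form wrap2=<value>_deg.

crossed belt: β = asin((r1+r2)/C) = asin(15/93) = 9.2818°
wrap1 = wrap2 = π + 2β = 198.5636°

wrap2=198.56_deg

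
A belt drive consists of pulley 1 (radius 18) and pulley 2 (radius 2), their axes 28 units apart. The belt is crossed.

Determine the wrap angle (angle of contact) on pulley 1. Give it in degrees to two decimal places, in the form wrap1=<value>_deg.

crossed belt: β = asin((r1+r2)/C) = asin(20/28) = 45.5847°
wrap1 = wrap2 = π + 2β = 271.1694°

wrap1=271.17_deg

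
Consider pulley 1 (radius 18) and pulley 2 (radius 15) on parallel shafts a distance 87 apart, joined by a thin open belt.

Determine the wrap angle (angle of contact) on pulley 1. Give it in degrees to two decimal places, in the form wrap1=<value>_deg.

wrap1=183.95_deg

open belt: β = asin((r2−r1)/C) = asin(-3/87) = -1.9761°
wrap1 = π − 2β = 183.9522°
wrap2 = π + 2β = 176.0478°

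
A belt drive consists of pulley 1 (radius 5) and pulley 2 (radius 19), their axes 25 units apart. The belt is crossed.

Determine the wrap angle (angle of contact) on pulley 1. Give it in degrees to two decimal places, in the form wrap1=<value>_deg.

crossed belt: β = asin((r1+r2)/C) = asin(24/25) = 73.7398°
wrap1 = wrap2 = π + 2β = 327.4796°

wrap1=327.48_deg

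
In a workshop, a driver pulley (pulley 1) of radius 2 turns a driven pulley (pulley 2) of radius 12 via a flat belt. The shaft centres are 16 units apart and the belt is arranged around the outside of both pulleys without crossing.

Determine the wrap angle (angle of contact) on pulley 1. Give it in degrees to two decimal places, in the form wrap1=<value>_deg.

open belt: β = asin((r2−r1)/C) = asin(10/16) = 38.6822°
wrap1 = π − 2β = 102.6356°
wrap2 = π + 2β = 257.3644°

wrap1=102.64_deg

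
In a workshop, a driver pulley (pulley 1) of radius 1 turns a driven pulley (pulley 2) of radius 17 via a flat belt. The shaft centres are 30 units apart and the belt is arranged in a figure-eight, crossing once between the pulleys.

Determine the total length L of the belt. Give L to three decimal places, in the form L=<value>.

L=127.715

crossed belt: β = asin((r1+r2)/C) = asin(18/30) = 36.8699°
wrap1 = wrap2 = π + 2β = 253.7398°
tangent length = C·cosβ = 24.0000
L = (r1+r2)·wrap + 2·C·cosβ = 18·4.4286 + 2·24.0000 = 127.7147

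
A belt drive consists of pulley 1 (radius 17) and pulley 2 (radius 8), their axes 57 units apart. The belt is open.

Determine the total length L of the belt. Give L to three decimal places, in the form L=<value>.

L=193.964

open belt: β = asin((r2−r1)/C) = asin(-9/57) = -9.0847°
wrap1 = π − 2β = 198.1694°
wrap2 = π + 2β = 161.8306°
tangent length = C·cosβ = 56.2850
L = r1·wrap1 + r2·wrap2 + 2·C·cosβ = 17·3.4587 + 8·2.8245 + 2·56.2850 = 193.9638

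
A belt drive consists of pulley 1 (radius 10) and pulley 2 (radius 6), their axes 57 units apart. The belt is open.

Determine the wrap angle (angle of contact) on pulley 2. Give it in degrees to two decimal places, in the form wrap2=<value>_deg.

open belt: β = asin((r2−r1)/C) = asin(-4/57) = -4.0241°
wrap1 = π − 2β = 188.0481°
wrap2 = π + 2β = 171.9519°

wrap2=171.95_deg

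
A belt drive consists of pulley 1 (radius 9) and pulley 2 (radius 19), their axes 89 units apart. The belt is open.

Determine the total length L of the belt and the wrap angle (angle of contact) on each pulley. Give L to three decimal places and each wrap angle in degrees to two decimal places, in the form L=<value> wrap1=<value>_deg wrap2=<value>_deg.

L=267.089 wrap1=167.10_deg wrap2=192.90_deg

open belt: β = asin((r2−r1)/C) = asin(10/89) = 6.4514°
wrap1 = π − 2β = 167.0973°
wrap2 = π + 2β = 192.9027°
tangent length = C·cosβ = 88.4364
L = r1·wrap1 + r2·wrap2 + 2·C·cosβ = 9·2.9164 + 19·3.3668 + 2·88.4364 = 267.0894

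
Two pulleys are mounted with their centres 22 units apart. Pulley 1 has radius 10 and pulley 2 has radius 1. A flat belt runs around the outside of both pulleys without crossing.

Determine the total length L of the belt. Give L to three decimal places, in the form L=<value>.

L=82.293

open belt: β = asin((r2−r1)/C) = asin(-9/22) = -24.1477°
wrap1 = π − 2β = 228.2955°
wrap2 = π + 2β = 131.7045°
tangent length = C·cosβ = 20.0749
L = r1·wrap1 + r2·wrap2 + 2·C·cosβ = 10·3.9845 + 1·2.2987 + 2·20.0749 = 82.2935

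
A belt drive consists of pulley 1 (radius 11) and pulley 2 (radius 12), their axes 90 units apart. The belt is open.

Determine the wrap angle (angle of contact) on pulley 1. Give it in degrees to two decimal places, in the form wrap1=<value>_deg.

open belt: β = asin((r2−r1)/C) = asin(1/90) = 0.6366°
wrap1 = π − 2β = 178.7267°
wrap2 = π + 2β = 181.2733°

wrap1=178.73_deg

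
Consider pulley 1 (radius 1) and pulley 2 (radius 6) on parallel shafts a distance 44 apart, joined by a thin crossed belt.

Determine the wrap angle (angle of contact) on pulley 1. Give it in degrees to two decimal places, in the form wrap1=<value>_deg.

crossed belt: β = asin((r1+r2)/C) = asin(7/44) = 9.1541°
wrap1 = wrap2 = π + 2β = 198.3083°

wrap1=198.31_deg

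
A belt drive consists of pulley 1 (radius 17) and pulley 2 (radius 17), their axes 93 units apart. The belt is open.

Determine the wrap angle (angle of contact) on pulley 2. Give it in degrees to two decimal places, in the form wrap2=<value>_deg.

wrap2=180.00_deg

open belt: β = asin((r2−r1)/C) = asin(0/93) = 0.0000°
wrap1 = π − 2β = 180.0000°
wrap2 = π + 2β = 180.0000°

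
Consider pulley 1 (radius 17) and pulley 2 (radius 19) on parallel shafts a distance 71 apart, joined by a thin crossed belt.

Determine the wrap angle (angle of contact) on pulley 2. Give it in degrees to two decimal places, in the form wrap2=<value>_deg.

crossed belt: β = asin((r1+r2)/C) = asin(36/71) = 30.4670°
wrap1 = wrap2 = π + 2β = 240.9340°

wrap2=240.93_deg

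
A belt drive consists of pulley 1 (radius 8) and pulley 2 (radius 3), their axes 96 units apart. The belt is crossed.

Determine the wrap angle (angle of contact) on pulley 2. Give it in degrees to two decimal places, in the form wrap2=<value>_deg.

crossed belt: β = asin((r1+r2)/C) = asin(11/96) = 6.5796°
wrap1 = wrap2 = π + 2β = 193.1592°

wrap2=193.16_deg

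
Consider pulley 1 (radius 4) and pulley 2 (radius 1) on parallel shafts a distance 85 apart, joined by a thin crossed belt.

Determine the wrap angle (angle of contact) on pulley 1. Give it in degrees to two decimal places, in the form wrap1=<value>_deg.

wrap1=186.74_deg

crossed belt: β = asin((r1+r2)/C) = asin(5/85) = 3.3723°
wrap1 = wrap2 = π + 2β = 186.7446°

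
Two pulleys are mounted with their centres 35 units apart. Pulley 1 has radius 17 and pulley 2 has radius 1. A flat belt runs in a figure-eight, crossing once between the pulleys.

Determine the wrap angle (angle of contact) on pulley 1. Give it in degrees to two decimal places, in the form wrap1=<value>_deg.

wrap1=241.90_deg

crossed belt: β = asin((r1+r2)/C) = asin(18/35) = 30.9497°
wrap1 = wrap2 = π + 2β = 241.8994°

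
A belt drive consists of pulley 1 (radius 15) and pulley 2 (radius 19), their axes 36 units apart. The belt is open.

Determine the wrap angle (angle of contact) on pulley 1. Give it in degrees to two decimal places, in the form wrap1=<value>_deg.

open belt: β = asin((r2−r1)/C) = asin(4/36) = 6.3794°
wrap1 = π − 2β = 167.2413°
wrap2 = π + 2β = 192.7587°

wrap1=167.24_deg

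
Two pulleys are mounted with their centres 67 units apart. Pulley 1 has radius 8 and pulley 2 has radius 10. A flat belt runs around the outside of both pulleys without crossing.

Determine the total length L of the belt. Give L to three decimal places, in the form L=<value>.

L=190.608

open belt: β = asin((r2−r1)/C) = asin(2/67) = 1.7106°
wrap1 = π − 2β = 176.5788°
wrap2 = π + 2β = 183.4212°
tangent length = C·cosβ = 66.9701
L = r1·wrap1 + r2·wrap2 + 2·C·cosβ = 8·3.0819 + 10·3.2013 + 2·66.9701 = 190.6084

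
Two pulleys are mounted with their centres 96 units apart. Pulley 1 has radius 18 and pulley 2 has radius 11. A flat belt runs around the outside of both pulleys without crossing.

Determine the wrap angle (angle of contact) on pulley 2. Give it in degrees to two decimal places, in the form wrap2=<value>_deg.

wrap2=171.64_deg

open belt: β = asin((r2−r1)/C) = asin(-7/96) = -4.1815°
wrap1 = π − 2β = 188.3631°
wrap2 = π + 2β = 171.6369°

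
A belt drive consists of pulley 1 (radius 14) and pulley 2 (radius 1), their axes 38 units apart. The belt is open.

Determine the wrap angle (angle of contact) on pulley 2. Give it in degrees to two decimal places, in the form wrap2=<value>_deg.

open belt: β = asin((r2−r1)/C) = asin(-13/38) = -20.0052°
wrap1 = π − 2β = 220.0104°
wrap2 = π + 2β = 139.9896°

wrap2=139.99_deg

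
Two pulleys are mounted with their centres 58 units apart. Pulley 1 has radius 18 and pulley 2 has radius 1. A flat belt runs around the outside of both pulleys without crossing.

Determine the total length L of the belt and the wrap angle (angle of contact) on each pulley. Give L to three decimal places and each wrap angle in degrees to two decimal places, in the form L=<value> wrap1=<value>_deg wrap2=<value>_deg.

open belt: β = asin((r2−r1)/C) = asin(-17/58) = -17.0438°
wrap1 = π − 2β = 214.0877°
wrap2 = π + 2β = 145.9123°
tangent length = C·cosβ = 55.4527
L = r1·wrap1 + r2·wrap2 + 2·C·cosβ = 18·3.7365 + 1·2.5467 + 2·55.4527 = 180.7096

L=180.710 wrap1=214.09_deg wrap2=145.91_deg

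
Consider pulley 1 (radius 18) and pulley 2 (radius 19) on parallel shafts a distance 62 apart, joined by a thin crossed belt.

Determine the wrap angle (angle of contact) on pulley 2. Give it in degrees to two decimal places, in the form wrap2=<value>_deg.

wrap2=253.28_deg

crossed belt: β = asin((r1+r2)/C) = asin(37/62) = 36.6392°
wrap1 = wrap2 = π + 2β = 253.2784°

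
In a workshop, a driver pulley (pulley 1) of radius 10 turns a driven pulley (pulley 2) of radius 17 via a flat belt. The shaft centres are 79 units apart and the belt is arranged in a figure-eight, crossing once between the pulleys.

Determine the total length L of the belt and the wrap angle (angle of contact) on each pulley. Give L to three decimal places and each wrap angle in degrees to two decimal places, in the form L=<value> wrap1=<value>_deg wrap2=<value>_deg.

L=252.144 wrap1=219.97_deg wrap2=219.97_deg

crossed belt: β = asin((r1+r2)/C) = asin(27/79) = 19.9849°
wrap1 = wrap2 = π + 2β = 219.9698°
tangent length = C·cosβ = 74.2428
L = (r1+r2)·wrap + 2·C·cosβ = 27·3.8392 + 2·74.2428 = 252.1440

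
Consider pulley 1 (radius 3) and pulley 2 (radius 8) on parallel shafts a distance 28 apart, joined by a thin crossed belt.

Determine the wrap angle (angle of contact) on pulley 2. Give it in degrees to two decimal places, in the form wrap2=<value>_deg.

wrap2=226.26_deg

crossed belt: β = asin((r1+r2)/C) = asin(11/28) = 23.1324°
wrap1 = wrap2 = π + 2β = 226.2648°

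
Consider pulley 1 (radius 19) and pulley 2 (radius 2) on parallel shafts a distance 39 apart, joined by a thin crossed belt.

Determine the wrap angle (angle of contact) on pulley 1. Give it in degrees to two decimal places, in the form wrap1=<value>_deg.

wrap1=245.16_deg

crossed belt: β = asin((r1+r2)/C) = asin(21/39) = 32.5790°
wrap1 = wrap2 = π + 2β = 245.1579°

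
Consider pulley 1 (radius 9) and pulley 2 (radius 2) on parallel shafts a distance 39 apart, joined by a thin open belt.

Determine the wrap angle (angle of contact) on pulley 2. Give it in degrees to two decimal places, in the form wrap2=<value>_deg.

wrap2=159.32_deg

open belt: β = asin((r2−r1)/C) = asin(-7/39) = -10.3399°
wrap1 = π − 2β = 200.6798°
wrap2 = π + 2β = 159.3202°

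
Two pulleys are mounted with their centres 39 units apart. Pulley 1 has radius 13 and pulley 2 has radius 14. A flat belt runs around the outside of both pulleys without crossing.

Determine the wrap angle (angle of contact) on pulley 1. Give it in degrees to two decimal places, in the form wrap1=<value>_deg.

wrap1=177.06_deg

open belt: β = asin((r2−r1)/C) = asin(1/39) = 1.4693°
wrap1 = π − 2β = 177.0614°
wrap2 = π + 2β = 182.9386°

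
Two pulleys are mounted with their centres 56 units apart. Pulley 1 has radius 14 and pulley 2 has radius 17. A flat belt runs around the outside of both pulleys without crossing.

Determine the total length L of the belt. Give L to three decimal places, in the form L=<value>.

open belt: β = asin((r2−r1)/C) = asin(3/56) = 3.0709°
wrap1 = π − 2β = 173.8582°
wrap2 = π + 2β = 186.1418°
tangent length = C·cosβ = 55.9196
L = r1·wrap1 + r2·wrap2 + 2·C·cosβ = 14·3.0344 + 17·3.2488 + 2·55.9196 = 209.5501

L=209.550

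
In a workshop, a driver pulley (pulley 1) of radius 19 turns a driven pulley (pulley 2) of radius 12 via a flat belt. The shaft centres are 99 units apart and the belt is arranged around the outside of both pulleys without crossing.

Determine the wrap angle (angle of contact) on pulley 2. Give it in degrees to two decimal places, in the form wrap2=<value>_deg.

wrap2=171.89_deg

open belt: β = asin((r2−r1)/C) = asin(-7/99) = -4.0546°
wrap1 = π − 2β = 188.1092°
wrap2 = π + 2β = 171.8908°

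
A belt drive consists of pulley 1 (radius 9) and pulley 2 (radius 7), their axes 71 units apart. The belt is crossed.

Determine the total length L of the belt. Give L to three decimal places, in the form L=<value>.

crossed belt: β = asin((r1+r2)/C) = asin(16/71) = 13.0236°
wrap1 = wrap2 = π + 2β = 206.0472°
tangent length = C·cosβ = 69.1737
L = (r1+r2)·wrap + 2·C·cosβ = 16·3.5962 + 2·69.1737 = 195.8866

L=195.887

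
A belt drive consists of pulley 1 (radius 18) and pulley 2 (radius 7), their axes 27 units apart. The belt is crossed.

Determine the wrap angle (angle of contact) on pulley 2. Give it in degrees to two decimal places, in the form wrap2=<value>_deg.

crossed belt: β = asin((r1+r2)/C) = asin(25/27) = 67.8084°
wrap1 = wrap2 = π + 2β = 315.6168°

wrap2=315.62_deg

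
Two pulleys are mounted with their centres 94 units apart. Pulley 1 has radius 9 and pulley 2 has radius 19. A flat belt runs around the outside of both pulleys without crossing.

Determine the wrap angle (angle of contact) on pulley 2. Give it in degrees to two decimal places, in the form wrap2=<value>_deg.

open belt: β = asin((r2−r1)/C) = asin(10/94) = 6.1069°
wrap1 = π − 2β = 167.7863°
wrap2 = π + 2β = 192.2137°

wrap2=192.21_deg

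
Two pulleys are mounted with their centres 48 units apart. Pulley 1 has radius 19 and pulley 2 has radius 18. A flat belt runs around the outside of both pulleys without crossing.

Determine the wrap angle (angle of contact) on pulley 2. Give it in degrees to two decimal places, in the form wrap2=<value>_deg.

wrap2=177.61_deg

open belt: β = asin((r2−r1)/C) = asin(-1/48) = -1.1937°
wrap1 = π − 2β = 182.3875°
wrap2 = π + 2β = 177.6125°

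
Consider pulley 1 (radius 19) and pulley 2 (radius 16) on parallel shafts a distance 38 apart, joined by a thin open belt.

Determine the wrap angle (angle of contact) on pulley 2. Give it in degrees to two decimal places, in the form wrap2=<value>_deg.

wrap2=170.94_deg

open belt: β = asin((r2−r1)/C) = asin(-3/38) = -4.5281°
wrap1 = π − 2β = 189.0561°
wrap2 = π + 2β = 170.9439°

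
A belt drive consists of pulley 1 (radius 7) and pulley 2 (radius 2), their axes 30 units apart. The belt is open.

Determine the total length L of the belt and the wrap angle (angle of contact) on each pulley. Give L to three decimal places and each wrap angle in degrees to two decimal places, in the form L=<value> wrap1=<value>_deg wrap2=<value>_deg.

open belt: β = asin((r2−r1)/C) = asin(-5/30) = -9.5941°
wrap1 = π − 2β = 199.1881°
wrap2 = π + 2β = 160.8119°
tangent length = C·cosβ = 29.5804
L = r1·wrap1 + r2·wrap2 + 2·C·cosβ = 7·3.4765 + 2·2.8067 + 2·29.5804 = 89.1096

L=89.110 wrap1=199.19_deg wrap2=160.81_deg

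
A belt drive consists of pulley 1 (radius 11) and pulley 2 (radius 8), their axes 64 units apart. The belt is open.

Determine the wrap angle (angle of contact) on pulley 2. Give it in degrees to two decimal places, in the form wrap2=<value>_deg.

wrap2=174.63_deg

open belt: β = asin((r2−r1)/C) = asin(-3/64) = -2.6867°
wrap1 = π − 2β = 185.3734°
wrap2 = π + 2β = 174.6266°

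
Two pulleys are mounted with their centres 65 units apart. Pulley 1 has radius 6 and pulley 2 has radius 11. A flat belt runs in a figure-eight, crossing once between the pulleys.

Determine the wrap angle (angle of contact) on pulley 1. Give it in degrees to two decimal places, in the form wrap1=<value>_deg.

crossed belt: β = asin((r1+r2)/C) = asin(17/65) = 15.1614°
wrap1 = wrap2 = π + 2β = 210.3227°

wrap1=210.32_deg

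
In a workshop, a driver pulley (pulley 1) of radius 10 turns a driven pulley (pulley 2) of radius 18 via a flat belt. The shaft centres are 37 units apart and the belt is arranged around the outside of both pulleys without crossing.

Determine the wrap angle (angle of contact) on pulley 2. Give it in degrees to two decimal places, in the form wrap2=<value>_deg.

wrap2=204.97_deg

open belt: β = asin((r2−r1)/C) = asin(8/37) = 12.4869°
wrap1 = π − 2β = 155.0262°
wrap2 = π + 2β = 204.9738°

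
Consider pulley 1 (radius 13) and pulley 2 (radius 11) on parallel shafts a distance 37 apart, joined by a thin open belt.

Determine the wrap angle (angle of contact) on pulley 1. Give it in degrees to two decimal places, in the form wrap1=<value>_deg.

wrap1=186.20_deg

open belt: β = asin((r2−r1)/C) = asin(-2/37) = -3.0986°
wrap1 = π − 2β = 186.1972°
wrap2 = π + 2β = 173.8028°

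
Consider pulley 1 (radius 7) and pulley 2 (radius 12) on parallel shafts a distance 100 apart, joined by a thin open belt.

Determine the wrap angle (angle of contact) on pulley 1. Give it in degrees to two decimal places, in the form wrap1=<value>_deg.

open belt: β = asin((r2−r1)/C) = asin(5/100) = 2.8660°
wrap1 = π − 2β = 174.2680°
wrap2 = π + 2β = 185.7320°

wrap1=174.27_deg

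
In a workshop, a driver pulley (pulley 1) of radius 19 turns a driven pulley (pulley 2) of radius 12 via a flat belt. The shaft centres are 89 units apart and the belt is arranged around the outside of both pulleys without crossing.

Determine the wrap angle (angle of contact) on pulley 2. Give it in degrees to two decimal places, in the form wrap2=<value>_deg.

wrap2=170.98_deg

open belt: β = asin((r2−r1)/C) = asin(-7/89) = -4.5111°
wrap1 = π − 2β = 189.0221°
wrap2 = π + 2β = 170.9779°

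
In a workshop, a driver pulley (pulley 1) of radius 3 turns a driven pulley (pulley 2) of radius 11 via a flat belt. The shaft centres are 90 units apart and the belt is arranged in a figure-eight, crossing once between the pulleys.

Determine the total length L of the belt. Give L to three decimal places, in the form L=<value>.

L=226.164

crossed belt: β = asin((r1+r2)/C) = asin(14/90) = 8.9490°
wrap1 = wrap2 = π + 2β = 197.8980°
tangent length = C·cosβ = 88.9044
L = (r1+r2)·wrap + 2·C·cosβ = 14·3.4540 + 2·88.9044 = 226.1645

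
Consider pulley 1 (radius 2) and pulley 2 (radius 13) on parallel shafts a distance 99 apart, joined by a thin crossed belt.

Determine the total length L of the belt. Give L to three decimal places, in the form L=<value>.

crossed belt: β = asin((r1+r2)/C) = asin(15/99) = 8.7147°
wrap1 = wrap2 = π + 2β = 197.4295°
tangent length = C·cosβ = 97.8570
L = (r1+r2)·wrap + 2·C·cosβ = 15·3.4458 + 2·97.8570 = 247.4010

L=247.401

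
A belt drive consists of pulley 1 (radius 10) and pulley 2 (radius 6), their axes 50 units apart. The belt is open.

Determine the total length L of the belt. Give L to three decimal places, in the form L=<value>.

L=150.586

open belt: β = asin((r2−r1)/C) = asin(-4/50) = -4.5886°
wrap1 = π − 2β = 189.1771°
wrap2 = π + 2β = 170.8229°
tangent length = C·cosβ = 49.8397
L = r1·wrap1 + r2·wrap2 + 2·C·cosβ = 10·3.3018 + 6·2.9814 + 2·49.8397 = 150.5857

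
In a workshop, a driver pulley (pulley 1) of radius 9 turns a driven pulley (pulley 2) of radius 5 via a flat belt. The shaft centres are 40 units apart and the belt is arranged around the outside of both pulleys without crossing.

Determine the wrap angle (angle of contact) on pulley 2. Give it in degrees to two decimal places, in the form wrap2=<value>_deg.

wrap2=168.52_deg

open belt: β = asin((r2−r1)/C) = asin(-4/40) = -5.7392°
wrap1 = π − 2β = 191.4783°
wrap2 = π + 2β = 168.5217°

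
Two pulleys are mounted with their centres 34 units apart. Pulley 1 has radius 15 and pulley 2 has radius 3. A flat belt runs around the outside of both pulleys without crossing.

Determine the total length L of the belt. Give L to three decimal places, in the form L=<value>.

open belt: β = asin((r2−r1)/C) = asin(-12/34) = -20.6673°
wrap1 = π − 2β = 221.3346°
wrap2 = π + 2β = 138.6654°
tangent length = C·cosβ = 31.8119
L = r1·wrap1 + r2·wrap2 + 2·C·cosβ = 15·3.8630 + 3·2.4202 + 2·31.8119 = 128.8297

L=128.830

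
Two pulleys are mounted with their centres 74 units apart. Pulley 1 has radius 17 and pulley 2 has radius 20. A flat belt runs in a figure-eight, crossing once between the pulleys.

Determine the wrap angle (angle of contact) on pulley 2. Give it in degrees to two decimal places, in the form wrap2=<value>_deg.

crossed belt: β = asin((r1+r2)/C) = asin(37/74) = 30.0000°
wrap1 = wrap2 = π + 2β = 240.0000°

wrap2=240.00_deg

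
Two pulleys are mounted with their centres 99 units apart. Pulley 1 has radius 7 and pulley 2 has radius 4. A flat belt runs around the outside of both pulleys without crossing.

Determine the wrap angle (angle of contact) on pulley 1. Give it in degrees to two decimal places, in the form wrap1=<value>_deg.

open belt: β = asin((r2−r1)/C) = asin(-3/99) = -1.7365°
wrap1 = π − 2β = 183.4730°
wrap2 = π + 2β = 176.5270°

wrap1=183.47_deg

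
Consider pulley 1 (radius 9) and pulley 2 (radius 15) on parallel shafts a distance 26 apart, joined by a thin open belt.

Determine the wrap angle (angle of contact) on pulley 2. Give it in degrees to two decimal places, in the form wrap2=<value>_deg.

open belt: β = asin((r2−r1)/C) = asin(6/26) = 13.3424°
wrap1 = π − 2β = 153.3153°
wrap2 = π + 2β = 206.6847°

wrap2=206.68_deg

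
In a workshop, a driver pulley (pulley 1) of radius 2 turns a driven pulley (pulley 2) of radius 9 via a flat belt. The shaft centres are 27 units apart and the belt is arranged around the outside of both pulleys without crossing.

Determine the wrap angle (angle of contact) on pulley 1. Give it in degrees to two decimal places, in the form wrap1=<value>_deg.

open belt: β = asin((r2−r1)/C) = asin(7/27) = 15.0261°
wrap1 = π − 2β = 149.9478°
wrap2 = π + 2β = 210.0522°

wrap1=149.95_deg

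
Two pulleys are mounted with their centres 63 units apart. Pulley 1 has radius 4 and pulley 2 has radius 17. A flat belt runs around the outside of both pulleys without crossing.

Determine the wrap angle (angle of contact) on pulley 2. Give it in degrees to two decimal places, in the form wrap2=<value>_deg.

open belt: β = asin((r2−r1)/C) = asin(13/63) = 11.9085°
wrap1 = π − 2β = 156.1830°
wrap2 = π + 2β = 203.8170°

wrap2=203.82_deg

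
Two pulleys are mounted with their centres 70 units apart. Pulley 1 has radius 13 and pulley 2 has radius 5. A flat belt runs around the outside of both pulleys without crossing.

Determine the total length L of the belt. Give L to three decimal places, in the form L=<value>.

open belt: β = asin((r2−r1)/C) = asin(-8/70) = -6.5624°
wrap1 = π − 2β = 193.1249°
wrap2 = π + 2β = 166.8751°
tangent length = C·cosβ = 69.5414
L = r1·wrap1 + r2·wrap2 + 2·C·cosβ = 13·3.3707 + 5·2.9125 + 2·69.5414 = 197.4640

L=197.464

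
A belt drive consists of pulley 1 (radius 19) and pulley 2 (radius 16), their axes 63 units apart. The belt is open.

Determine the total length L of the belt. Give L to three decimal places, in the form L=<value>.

open belt: β = asin((r2−r1)/C) = asin(-3/63) = -2.7294°
wrap1 = π − 2β = 185.4588°
wrap2 = π + 2β = 174.5412°
tangent length = C·cosβ = 62.9285
L = r1·wrap1 + r2·wrap2 + 2·C·cosβ = 19·3.2369 + 16·3.0463 + 2·62.9285 = 236.0986

L=236.099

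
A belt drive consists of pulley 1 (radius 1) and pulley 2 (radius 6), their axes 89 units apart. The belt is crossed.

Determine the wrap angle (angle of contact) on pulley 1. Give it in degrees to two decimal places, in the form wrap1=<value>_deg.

crossed belt: β = asin((r1+r2)/C) = asin(7/89) = 4.5111°
wrap1 = wrap2 = π + 2β = 189.0221°

wrap1=189.02_deg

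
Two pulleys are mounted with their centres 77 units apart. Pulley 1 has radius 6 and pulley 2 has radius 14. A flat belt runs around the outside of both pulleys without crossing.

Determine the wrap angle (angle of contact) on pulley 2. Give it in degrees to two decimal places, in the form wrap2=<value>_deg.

wrap2=191.93_deg

open belt: β = asin((r2−r1)/C) = asin(8/77) = 5.9636°
wrap1 = π − 2β = 168.0729°
wrap2 = π + 2β = 191.9271°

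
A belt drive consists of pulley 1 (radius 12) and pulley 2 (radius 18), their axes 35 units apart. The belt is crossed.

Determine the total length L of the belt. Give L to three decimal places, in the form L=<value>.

crossed belt: β = asin((r1+r2)/C) = asin(30/35) = 58.9973°
wrap1 = wrap2 = π + 2β = 297.9946°
tangent length = C·cosβ = 18.0278
L = (r1+r2)·wrap + 2·C·cosβ = 30·5.2010 + 2·18.0278 = 192.0851

L=192.085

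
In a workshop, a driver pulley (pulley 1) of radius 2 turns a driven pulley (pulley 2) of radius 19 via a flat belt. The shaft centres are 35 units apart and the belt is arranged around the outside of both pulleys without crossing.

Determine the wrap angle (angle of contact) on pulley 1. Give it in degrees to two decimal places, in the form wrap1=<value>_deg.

wrap1=121.88_deg

open belt: β = asin((r2−r1)/C) = asin(17/35) = 29.0593°
wrap1 = π − 2β = 121.8814°
wrap2 = π + 2β = 238.1186°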